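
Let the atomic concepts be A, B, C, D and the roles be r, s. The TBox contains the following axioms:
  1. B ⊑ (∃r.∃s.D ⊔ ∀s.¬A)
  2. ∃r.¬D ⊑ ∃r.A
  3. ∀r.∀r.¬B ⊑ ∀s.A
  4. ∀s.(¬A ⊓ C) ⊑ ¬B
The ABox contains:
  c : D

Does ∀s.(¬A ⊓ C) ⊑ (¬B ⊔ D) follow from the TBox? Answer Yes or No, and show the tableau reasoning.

1. ∀s.(¬A ⊓ C) ⊑ (¬B ⊔ D)  ⇔  (∀s.(¬A ⊓ C) ⊓ (B ⊓ ¬D)) unsat w.r.t. T
   all branches close; clash {B, ¬B} at x₀
2. Hence ∀s.(¬A ⊓ C) ⊑ (¬B ⊔ D): entailed.

Yes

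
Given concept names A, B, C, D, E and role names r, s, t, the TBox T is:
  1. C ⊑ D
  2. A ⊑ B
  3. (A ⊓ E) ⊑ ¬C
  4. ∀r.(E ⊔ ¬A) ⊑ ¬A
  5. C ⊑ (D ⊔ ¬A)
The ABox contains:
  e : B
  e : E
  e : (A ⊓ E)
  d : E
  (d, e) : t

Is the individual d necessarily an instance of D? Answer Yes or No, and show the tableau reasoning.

No

1. d : D?  L(d) = {E} ∪ {¬D}
   open: L(d) ⊇ {E, ¬A, ¬C, ¬D} — d ∉ D possible
2. Hence d : D: not entailed.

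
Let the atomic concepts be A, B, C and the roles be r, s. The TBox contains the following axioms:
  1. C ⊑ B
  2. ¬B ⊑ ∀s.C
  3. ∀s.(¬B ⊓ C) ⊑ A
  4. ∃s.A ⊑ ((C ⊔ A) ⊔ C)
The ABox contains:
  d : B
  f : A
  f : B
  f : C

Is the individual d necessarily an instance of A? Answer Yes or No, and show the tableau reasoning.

1. d : A?  L(d) = {B} ∪ {¬A}
   open: L(d) ⊇ {B, ¬A, ∀s.¬A, ∃s.(B ⊔ ¬C)} (+ ∃-successors) — d ∉ A possible
2. Hence d : A: not entailed.

No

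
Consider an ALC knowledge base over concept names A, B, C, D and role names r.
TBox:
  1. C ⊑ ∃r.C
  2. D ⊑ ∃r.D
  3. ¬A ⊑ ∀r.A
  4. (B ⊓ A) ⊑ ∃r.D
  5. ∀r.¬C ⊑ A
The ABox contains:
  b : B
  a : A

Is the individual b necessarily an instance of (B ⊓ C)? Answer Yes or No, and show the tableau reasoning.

No

1. b : (B ⊓ C)?  L(b) = {B} ∪ {(¬B ⊔ ¬C)}
   open: L(b) ⊇ {A, B, ¬C, ¬D, ∃r.D} (+ ∃-successors) — b ∉ (B ⊓ C) possible
2. Hence b : (B ⊓ C): not entailed.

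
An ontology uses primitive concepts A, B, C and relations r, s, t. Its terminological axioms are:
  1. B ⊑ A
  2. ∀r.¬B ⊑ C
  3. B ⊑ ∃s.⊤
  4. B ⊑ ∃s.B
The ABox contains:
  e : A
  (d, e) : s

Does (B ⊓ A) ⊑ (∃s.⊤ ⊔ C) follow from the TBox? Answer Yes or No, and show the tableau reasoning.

Yes

1. (B ⊓ A) ⊑ (∃s.⊤ ⊔ C)  ⇔  ((B ⊓ A) ⊓ (∀s.⊥ ⊓ ¬C)) unsat w.r.t. T
   all branches close; clash {C, ¬C} at x₀
2. Hence (B ⊓ A) ⊑ (∃s.⊤ ⊔ C): entailed.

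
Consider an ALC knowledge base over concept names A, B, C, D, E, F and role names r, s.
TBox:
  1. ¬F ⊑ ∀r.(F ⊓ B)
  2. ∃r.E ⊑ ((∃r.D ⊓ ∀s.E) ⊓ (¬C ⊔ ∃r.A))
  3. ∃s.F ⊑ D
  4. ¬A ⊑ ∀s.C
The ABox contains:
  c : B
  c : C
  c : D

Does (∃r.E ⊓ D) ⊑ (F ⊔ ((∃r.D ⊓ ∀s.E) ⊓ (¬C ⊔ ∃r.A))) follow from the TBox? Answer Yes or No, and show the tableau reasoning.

Yes

1. (∃r.E ⊓ D) ⊑ (F ⊔ ((∃r.D ⊓ ∀s.E) ⊓ (¬C ⊔ ∃r.A)))  ⇔  ((∃r.E ⊓ D) ⊓ (¬F ⊓ ((∀r.¬D ⊔ ∃s.¬E) ⊔ (C ⊓ ∀r.¬A)))) unsat w.r.t. T
   all branches close; clash {A, ¬A} at an ∃-successor
2. Hence (∃r.E ⊓ D) ⊑ (F ⊔ ((∃r.D ⊓ ∀s.E) ⊓ (¬C ⊔ ∃r.A))): entailed.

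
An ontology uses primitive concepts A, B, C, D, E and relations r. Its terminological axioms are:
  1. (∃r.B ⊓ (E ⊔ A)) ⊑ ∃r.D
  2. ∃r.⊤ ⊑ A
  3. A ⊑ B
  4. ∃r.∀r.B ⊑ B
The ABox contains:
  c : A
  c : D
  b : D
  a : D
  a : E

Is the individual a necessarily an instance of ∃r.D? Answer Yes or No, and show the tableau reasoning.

No

1. a : ∃r.D?  L(a) = {D, E} ∪ {∀r.¬D}
   open: L(a) ⊇ {D, E, ¬A, ∀r.¬B, ∀r.¬D, …} — a ∉ ∃r.D possible
2. Hence a : ∃r.D: not entailed.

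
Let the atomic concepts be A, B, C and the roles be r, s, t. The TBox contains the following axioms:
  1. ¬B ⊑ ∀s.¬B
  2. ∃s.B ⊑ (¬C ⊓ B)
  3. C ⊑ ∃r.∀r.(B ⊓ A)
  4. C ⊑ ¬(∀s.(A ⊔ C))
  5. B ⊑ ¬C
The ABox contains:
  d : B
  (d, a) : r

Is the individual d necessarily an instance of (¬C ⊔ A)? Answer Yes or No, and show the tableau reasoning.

1. d : (¬C ⊔ A)?  L(d) = {B} ∪ {(C ⊓ ¬A)}
   clash {C, ¬C} at d — d ∈ (¬C ⊔ A)
2. Hence d : (¬C ⊔ A): entailed.

Yes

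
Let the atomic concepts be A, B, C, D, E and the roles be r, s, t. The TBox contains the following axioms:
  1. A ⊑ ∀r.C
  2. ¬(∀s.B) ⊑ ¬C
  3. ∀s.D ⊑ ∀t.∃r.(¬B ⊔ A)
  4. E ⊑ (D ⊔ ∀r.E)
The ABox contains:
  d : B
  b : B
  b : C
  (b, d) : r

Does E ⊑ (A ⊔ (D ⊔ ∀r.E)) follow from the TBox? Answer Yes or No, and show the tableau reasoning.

1. E ⊑ (A ⊔ (D ⊔ ∀r.E))  ⇔  (E ⊓ (¬A ⊓ (¬D ⊓ ∃r.¬E))) unsat w.r.t. T
   all branches close; clash {E, ¬E} at an ∃-successor
2. Hence E ⊑ (A ⊔ (D ⊔ ∀r.E)): entailed.

Yes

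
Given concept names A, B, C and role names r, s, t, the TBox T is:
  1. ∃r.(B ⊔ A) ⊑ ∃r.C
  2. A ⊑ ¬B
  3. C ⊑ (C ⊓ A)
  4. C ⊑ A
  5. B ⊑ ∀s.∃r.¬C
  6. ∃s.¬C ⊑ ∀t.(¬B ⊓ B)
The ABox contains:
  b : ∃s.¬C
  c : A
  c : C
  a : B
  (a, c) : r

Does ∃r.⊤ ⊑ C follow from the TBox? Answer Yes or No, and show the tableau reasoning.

1. ∃r.⊤ ⊑ C  ⇔  (∃r.⊤ ⊓ ¬C) unsat w.r.t. T
   open: L(x₀) ⊇ {¬A, ¬B, ¬C, ∀r.(¬B ⊓ ¬A), ∀s.C, …} (+ ∃-successors)
2. Hence ∃r.⊤ ⊑ C: not entailed.

No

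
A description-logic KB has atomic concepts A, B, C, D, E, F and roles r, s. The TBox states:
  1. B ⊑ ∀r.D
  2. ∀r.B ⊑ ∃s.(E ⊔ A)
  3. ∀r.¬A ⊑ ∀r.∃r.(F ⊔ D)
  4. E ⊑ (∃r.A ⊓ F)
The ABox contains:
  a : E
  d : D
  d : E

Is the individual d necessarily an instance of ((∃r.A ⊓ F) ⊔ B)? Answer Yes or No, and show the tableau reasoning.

1. d : ((∃r.A ⊓ F) ⊔ B)?  L(d) = {D, E} ∪ {((∀r.¬A ⊔ ¬F) ⊓ ¬B)}
   clash {F, ¬F} at d — d ∈ ((∃r.A ⊓ F) ⊔ B)
2. Hence d : ((∃r.A ⊓ F) ⊔ B): entailed.

Yes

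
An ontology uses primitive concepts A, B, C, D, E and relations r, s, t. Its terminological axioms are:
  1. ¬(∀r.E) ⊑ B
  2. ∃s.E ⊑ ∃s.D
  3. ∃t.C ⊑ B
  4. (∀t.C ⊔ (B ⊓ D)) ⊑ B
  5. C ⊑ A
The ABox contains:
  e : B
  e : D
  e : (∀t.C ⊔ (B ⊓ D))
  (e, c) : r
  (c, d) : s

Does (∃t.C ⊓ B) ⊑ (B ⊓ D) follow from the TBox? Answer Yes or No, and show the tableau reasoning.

1. (∃t.C ⊓ B) ⊑ (B ⊓ D)  ⇔  ((∃t.C ⊓ B) ⊓ (¬B ⊔ ¬D)) unsat w.r.t. T
   open: L(x₀) ⊇ {B, ¬C, ¬D, ∀s.¬E, ∃t.C} (+ ∃-successors)
2. Hence (∃t.C ⊓ B) ⊑ (B ⊓ D): not entailed.

No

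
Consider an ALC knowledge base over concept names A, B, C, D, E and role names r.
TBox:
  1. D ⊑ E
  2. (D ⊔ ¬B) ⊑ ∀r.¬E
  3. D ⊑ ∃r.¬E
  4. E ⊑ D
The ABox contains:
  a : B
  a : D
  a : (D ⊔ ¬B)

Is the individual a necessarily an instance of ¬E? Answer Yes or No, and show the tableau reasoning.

No

1. a : ¬E?  L(a) = {B, D, (D ⊔ ¬B)} ∪ {E}
   apply at a: (D ⊔ ¬B)⊑∀r.¬E; D⊑∃r.¬E
   open: L(a) ⊇ {B, D, E, ∀r.¬E, ∃r.¬E} (+ ∃-successors) — a ∉ ¬E possible
2. Hence a : ¬E: not entailed.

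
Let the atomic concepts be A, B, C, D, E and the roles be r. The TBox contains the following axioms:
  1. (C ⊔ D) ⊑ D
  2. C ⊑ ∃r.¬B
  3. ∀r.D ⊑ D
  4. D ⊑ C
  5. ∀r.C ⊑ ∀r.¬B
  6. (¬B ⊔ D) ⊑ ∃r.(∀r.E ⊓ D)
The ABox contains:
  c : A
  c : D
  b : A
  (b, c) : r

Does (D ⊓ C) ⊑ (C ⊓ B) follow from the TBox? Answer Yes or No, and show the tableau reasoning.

No

1. (D ⊓ C) ⊑ (C ⊓ B)  ⇔  ((D ⊓ C) ⊓ (¬C ⊔ ¬B)) unsat w.r.t. T
   apply at x₀: C⊑∃r.¬B
   open: L(x₀) ⊇ {C, D, ¬B, ∃r.(∀r.E ⊓ D), ∃r.¬B, …} (+ ∃-successors)
2. Hence (D ⊓ C) ⊑ (C ⊓ B): not entailed.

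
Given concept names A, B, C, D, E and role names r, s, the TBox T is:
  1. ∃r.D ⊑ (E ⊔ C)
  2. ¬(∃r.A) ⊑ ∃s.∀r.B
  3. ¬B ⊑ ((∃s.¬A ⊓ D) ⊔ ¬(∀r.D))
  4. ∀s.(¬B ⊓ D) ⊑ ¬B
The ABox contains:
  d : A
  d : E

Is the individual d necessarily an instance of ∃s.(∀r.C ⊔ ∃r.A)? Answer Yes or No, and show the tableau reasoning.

No

1. d : ∃s.(∀r.C ⊔ ∃r.A)?  L(d) = {A, E} ∪ {∀s.(∃r.¬C ⊓ ∀r.¬A)}
   open: L(d) ⊇ {A, B, E, ∀r.¬D, ∀s.(∃r.¬C ⊓ ∀r.¬A), …} (+ ∃-successors) — d ∉ ∃s.(∀r.C ⊔ ∃r.A) possible
2. Hence d : ∃s.(∀r.C ⊔ ∃r.A): not entailed.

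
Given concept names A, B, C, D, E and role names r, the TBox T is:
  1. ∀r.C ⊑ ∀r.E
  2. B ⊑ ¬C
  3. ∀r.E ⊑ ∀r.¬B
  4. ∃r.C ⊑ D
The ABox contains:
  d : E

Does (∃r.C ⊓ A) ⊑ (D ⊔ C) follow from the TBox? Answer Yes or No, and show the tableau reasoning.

Yes

1. (∃r.C ⊓ A) ⊑ (D ⊔ C)  ⇔  ((∃r.C ⊓ A) ⊓ (¬D ⊓ ¬C)) unsat w.r.t. T
   all branches close; clash {D, ¬D} at x₀
2. Hence (∃r.C ⊓ A) ⊑ (D ⊔ C): entailed.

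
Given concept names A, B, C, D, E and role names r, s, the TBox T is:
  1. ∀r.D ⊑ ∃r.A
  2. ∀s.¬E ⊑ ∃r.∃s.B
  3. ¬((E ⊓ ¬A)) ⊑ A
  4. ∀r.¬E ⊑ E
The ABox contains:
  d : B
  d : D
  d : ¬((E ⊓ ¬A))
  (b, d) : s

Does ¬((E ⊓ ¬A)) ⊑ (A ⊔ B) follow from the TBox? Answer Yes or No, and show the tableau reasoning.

1. ¬((E ⊓ ¬A)) ⊑ (A ⊔ B)  ⇔  ((¬E ⊔ A) ⊓ (¬A ⊓ ¬B)) unsat w.r.t. T
   all branches close; clash {A, ¬A} at x₀
2. Hence ¬((E ⊓ ¬A)) ⊑ (A ⊔ B): entailed.

Yes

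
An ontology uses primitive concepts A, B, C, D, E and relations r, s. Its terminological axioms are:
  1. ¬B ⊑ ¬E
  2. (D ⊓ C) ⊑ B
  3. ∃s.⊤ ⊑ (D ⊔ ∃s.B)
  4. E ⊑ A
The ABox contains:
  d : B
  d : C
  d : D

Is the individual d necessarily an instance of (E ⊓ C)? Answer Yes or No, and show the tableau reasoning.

No

1. d : (E ⊓ C)?  L(d) = {B, C, D} ∪ {(¬E ⊔ ¬C)}
   open: L(d) ⊇ {B, C, D, ¬E, ∀s.⊥} — d ∉ (E ⊓ C) possible
2. Hence d : (E ⊓ C): not entailed.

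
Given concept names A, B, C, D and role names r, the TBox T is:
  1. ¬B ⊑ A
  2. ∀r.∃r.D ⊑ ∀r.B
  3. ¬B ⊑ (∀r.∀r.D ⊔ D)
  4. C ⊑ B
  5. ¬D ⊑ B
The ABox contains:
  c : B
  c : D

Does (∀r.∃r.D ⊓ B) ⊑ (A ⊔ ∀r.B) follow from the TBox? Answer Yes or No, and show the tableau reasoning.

Yes

1. (∀r.∃r.D ⊓ B) ⊑ (A ⊔ ∀r.B)  ⇔  ((∀r.∃r.D ⊓ B) ⊓ (¬A ⊓ ∃r.¬B)) unsat w.r.t. T
   all branches close; clash {B, ¬B} at an ∃-successor
2. Hence (∀r.∃r.D ⊓ B) ⊑ (A ⊔ ∀r.B): entailed.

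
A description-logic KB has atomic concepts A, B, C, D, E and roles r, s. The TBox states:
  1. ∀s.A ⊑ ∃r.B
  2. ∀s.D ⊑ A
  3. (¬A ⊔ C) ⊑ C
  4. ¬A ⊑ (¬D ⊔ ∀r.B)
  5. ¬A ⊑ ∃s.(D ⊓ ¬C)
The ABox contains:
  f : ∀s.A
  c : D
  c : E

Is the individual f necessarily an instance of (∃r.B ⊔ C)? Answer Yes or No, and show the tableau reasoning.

Yes

1. f : (∃r.B ⊔ C)?  L(f) = {∀s.A} ∪ {(∀r.¬B ⊓ ¬C)}
   clash {C, ¬C} at f — f ∈ (∃r.B ⊔ C)
2. Hence f : (∃r.B ⊔ C): entailed.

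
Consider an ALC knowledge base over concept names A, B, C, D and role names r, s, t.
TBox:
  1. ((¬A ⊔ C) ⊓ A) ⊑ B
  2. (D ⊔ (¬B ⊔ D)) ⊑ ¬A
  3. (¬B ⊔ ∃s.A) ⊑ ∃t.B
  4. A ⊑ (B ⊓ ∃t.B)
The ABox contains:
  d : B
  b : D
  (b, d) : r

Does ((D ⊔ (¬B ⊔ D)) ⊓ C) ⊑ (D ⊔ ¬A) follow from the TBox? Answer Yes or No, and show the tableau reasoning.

1. ((D ⊔ (¬B ⊔ D)) ⊓ C) ⊑ (D ⊔ ¬A)  ⇔  (((D ⊔ (¬B ⊔ D)) ⊓ C) ⊓ (¬D ⊓ A)) unsat w.r.t. T
   all branches close; clash {D, ¬D} at x₀
2. Hence ((D ⊔ (¬B ⊔ D)) ⊓ C) ⊑ (D ⊔ ¬A): entailed.

Yes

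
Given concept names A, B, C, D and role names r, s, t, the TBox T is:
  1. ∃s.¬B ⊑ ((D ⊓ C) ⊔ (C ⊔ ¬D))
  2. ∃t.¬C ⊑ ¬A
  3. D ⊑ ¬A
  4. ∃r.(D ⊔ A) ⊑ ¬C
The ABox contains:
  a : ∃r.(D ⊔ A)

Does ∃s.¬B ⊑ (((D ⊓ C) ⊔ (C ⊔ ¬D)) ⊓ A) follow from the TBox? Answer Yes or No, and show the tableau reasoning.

1. ∃s.¬B ⊑ (((D ⊓ C) ⊔ (C ⊔ ¬D)) ⊓ A)  ⇔  (∃s.¬B ⊓ (((¬D ⊔ ¬C) ⊓ (¬C ⊓ D)) ⊔ ¬A)) unsat w.r.t. T
   apply at x₀: ∃s.¬B⊑((D ⊓ C) ⊔ (C ⊔ ¬D))
   open: L(x₀) ⊇ {¬A, ¬D, ∀r.(¬D ⊓ ¬A), ∀t.C, ∃s.¬B} (+ ∃-successors)
2. Hence ∃s.¬B ⊑ (((D ⊓ C) ⊔ (C ⊔ ¬D)) ⊓ A): not entailed.

No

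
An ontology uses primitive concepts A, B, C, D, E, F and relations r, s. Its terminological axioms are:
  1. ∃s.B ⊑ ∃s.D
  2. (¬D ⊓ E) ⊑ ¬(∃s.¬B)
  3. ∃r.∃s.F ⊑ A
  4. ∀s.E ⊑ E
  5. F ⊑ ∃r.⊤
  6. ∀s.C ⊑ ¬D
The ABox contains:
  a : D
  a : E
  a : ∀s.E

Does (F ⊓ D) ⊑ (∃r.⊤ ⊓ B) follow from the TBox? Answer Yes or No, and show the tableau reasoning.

No

1. (F ⊓ D) ⊑ (∃r.⊤ ⊓ B)  ⇔  ((F ⊓ D) ⊓ (∀r.⊥ ⊔ ¬B)) unsat w.r.t. T
   apply at x₀: F⊑∃r.⊤
   open: L(x₀) ⊇ {D, F, ¬B, ∀r.∀s.¬F, ∀s.¬B, …} (+ ∃-successors)
2. Hence (F ⊓ D) ⊑ (∃r.⊤ ⊓ B): not entailed.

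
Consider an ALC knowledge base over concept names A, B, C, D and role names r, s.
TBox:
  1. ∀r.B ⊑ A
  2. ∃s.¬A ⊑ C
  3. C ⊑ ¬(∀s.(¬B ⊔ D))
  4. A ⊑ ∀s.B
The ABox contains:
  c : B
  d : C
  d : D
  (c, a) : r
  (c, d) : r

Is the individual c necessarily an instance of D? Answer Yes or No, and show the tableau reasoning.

1. c : D?  L(c) = {B} ∪ {¬D}
   open: L(c) ⊇ {B, ¬A, ¬C, ¬D, ∀s.A, …} (+ ∃-successors) — c ∉ D possible
2. Hence c : D: not entailed.

No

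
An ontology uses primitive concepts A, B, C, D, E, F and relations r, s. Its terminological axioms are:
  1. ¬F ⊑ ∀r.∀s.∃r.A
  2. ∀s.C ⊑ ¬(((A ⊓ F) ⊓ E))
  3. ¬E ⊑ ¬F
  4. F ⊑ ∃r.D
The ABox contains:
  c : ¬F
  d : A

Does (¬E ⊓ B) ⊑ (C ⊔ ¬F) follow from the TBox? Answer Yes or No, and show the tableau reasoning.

Yes

1. (¬E ⊓ B) ⊑ (C ⊔ ¬F)  ⇔  ((¬E ⊓ B) ⊓ (¬C ⊓ F)) unsat w.r.t. T
   all branches close; clash {F, ¬F} at x₀
2. Hence (¬E ⊓ B) ⊑ (C ⊔ ¬F): entailed.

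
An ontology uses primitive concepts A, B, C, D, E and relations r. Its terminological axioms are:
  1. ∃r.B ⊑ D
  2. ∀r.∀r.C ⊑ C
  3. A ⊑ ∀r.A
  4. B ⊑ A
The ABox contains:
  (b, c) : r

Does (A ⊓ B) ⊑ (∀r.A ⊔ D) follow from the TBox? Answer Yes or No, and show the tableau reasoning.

1. (A ⊓ B) ⊑ (∀r.A ⊔ D)  ⇔  ((A ⊓ B) ⊓ (∃r.¬A ⊓ ¬D)) unsat w.r.t. T
   all branches close; clash {D, ¬D} at x₀
2. Hence (A ⊓ B) ⊑ (∀r.A ⊔ D): entailed.

Yes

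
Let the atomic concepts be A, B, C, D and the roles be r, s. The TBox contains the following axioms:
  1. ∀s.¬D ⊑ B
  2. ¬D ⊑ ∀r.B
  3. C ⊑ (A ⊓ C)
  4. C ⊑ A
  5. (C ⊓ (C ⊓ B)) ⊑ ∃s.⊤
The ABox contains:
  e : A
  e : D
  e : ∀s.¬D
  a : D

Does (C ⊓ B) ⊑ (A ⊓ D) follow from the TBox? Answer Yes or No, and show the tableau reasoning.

1. (C ⊓ B) ⊑ (A ⊓ D)  ⇔  ((C ⊓ B) ⊓ (¬A ⊔ ¬D)) unsat w.r.t. T
   apply at x₀: C⊑(A ⊓ C); C⊑A
   open: L(x₀) ⊇ {A, B, C, ¬D, ∀r.B, …} (+ ∃-successors)
2. Hence (C ⊓ B) ⊑ (A ⊓ D): not entailed.

No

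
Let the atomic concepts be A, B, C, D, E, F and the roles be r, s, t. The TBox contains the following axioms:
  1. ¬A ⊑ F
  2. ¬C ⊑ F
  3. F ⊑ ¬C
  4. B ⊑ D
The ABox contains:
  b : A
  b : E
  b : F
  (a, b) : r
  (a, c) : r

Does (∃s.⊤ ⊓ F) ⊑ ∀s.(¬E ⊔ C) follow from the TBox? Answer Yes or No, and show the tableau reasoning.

1. (∃s.⊤ ⊓ F) ⊑ ∀s.(¬E ⊔ C)  ⇔  ((∃s.⊤ ⊓ F) ⊓ ∃s.(E ⊓ ¬C)) unsat w.r.t. T
   apply at x₀: F⊑¬C
   open: L(x₀) ⊇ {F, ¬B, ¬C, ∃s.(E ⊓ ¬C), ∃s.⊤} (+ ∃-successors)
2. Hence (∃s.⊤ ⊓ F) ⊑ ∀s.(¬E ⊔ C): not entailed.

No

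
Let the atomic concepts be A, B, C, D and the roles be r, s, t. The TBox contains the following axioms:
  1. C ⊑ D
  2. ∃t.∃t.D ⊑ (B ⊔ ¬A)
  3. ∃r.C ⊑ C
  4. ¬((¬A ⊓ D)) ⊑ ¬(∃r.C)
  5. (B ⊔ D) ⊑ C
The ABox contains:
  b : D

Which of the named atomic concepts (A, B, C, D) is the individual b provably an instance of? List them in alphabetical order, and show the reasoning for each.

{C, D}

1. b : A?  L(b) = {D} ∪ {¬A}
   open: L(b) ⊇ {C, D, ¬A, ∀t.∀t.¬D} — b ∉ A possible
2. b : B?  L(b) = {D} ∪ {¬B}
   open: L(b) ⊇ {C, D, ¬A, ¬B, ∀t.∀t.¬D} — b ∉ B possible
3. b : C?  L(b) = {D} ∪ {¬C}
   clash {C, ¬C} at b — b ∈ C
4. b : D?  L(b) = {D} ∪ {¬D}
   clash {D, ¬D} at b — b ∈ D
5. Entailed for b: {C, D}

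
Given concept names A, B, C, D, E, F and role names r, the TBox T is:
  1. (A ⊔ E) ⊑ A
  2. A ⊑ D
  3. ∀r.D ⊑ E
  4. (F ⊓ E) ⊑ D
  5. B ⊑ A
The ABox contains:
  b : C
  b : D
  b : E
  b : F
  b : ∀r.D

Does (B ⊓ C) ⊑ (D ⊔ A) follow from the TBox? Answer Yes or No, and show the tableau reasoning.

Yes

1. (B ⊓ C) ⊑ (D ⊔ A)  ⇔  ((B ⊓ C) ⊓ (¬D ⊓ ¬A)) unsat w.r.t. T
   all branches close; clash {A, ¬A} at x₀
2. Hence (B ⊓ C) ⊑ (D ⊔ A): entailed.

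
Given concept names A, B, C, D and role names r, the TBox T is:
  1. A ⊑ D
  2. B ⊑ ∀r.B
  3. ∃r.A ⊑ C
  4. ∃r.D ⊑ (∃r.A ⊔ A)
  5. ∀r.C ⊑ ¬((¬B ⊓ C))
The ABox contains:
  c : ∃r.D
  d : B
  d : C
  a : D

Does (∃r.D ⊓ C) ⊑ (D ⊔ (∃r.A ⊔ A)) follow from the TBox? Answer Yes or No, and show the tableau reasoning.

1. (∃r.D ⊓ C) ⊑ (D ⊔ (∃r.A ⊔ A))  ⇔  ((∃r.D ⊓ C) ⊓ (¬D ⊓ (∀r.¬A ⊓ ¬A))) unsat w.r.t. T
   all branches close; clash {A, ¬A} at x₀
2. Hence (∃r.D ⊓ C) ⊑ (D ⊔ (∃r.A ⊔ A)): entailed.

Yes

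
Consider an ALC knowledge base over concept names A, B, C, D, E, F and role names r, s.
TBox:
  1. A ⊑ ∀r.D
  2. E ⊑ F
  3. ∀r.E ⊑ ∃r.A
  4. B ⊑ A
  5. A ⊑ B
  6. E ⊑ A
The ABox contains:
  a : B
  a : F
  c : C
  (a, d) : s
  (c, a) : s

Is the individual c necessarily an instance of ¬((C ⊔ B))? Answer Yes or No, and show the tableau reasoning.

No

1. c : ¬((C ⊔ B))?  L(c) = {C} ∪ {(C ⊔ B)}
   open: L(c) ⊇ {C, ¬A, ¬B, ¬E, ∃r.¬E} (+ ∃-successors) — c ∉ ¬((C ⊔ B)) possible
2. Hence c : ¬((C ⊔ B)): not entailed.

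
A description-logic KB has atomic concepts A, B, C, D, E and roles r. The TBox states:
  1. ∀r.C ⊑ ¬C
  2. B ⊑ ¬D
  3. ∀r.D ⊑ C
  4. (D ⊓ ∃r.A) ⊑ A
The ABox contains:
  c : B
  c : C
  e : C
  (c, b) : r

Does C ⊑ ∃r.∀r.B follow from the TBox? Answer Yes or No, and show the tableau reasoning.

No

1. C ⊑ ∃r.∀r.B  ⇔  (C ⊓ ∀r.∃r.¬B) unsat w.r.t. T
   open: L(x₀) ⊇ {C, ¬B, ¬D, ∀r.∃r.¬B, ∃r.¬C} (+ ∃-successors)
2. Hence C ⊑ ∃r.∀r.B: not entailed.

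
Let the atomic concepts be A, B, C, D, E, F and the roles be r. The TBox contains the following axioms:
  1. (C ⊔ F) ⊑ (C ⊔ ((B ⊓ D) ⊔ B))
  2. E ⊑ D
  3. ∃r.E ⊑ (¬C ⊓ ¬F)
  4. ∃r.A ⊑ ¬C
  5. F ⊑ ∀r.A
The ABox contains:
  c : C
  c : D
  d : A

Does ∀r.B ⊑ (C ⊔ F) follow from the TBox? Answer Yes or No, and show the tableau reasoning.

No

1. ∀r.B ⊑ (C ⊔ F)  ⇔  (∀r.B ⊓ (¬C ⊓ ¬F)) unsat w.r.t. T
   open: L(x₀) ⊇ {¬C, ¬E, ¬F, ∀r.B}
2. Hence ∀r.B ⊑ (C ⊔ F): not entailed.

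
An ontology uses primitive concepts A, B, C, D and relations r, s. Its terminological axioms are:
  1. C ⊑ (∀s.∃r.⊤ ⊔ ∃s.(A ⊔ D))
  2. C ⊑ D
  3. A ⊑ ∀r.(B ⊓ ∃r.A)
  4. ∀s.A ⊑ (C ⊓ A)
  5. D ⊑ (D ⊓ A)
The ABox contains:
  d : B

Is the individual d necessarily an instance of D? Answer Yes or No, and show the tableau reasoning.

No

1. d : D?  L(d) = {B} ∪ {¬D}
   open: L(d) ⊇ {B, ¬A, ¬C, ¬D, ∃s.¬A} (+ ∃-successors) — d ∉ D possible
2. Hence d : D: not entailed.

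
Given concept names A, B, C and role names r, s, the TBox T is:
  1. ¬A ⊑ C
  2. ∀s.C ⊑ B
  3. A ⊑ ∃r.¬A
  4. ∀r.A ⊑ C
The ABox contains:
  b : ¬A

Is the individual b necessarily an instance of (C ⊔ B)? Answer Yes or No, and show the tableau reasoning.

Yes

1. b : (C ⊔ B)?  L(b) = {¬A} ∪ {(¬C ⊓ ¬B)}
   clash {C, ¬C} at b — b ∈ (C ⊔ B)
2. Hence b : (C ⊔ B): entailed.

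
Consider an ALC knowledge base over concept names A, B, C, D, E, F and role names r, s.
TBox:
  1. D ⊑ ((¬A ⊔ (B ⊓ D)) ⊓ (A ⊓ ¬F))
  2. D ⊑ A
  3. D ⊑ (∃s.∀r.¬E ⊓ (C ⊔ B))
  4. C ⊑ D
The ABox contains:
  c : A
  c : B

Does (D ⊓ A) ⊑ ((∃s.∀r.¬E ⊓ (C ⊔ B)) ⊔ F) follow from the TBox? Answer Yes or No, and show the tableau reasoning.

1. (D ⊓ A) ⊑ ((∃s.∀r.¬E ⊓ (C ⊔ B)) ⊔ F)  ⇔  ((D ⊓ A) ⊓ ((∀s.∃r.E ⊔ (¬C ⊓ ¬B)) ⊓ ¬F)) unsat w.r.t. T
   all branches close; clash {B, ¬B} at x₀
2. Hence (D ⊓ A) ⊑ ((∃s.∀r.¬E ⊓ (C ⊔ B)) ⊔ F): entailed.

Yes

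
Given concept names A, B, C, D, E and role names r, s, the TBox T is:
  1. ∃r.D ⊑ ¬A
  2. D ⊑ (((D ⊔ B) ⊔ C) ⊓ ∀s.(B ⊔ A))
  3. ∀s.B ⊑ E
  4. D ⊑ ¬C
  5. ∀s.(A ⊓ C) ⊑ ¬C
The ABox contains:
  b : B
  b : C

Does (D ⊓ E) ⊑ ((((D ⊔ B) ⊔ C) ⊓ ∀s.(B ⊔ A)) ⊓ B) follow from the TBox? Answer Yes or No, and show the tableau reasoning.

No

1. (D ⊓ E) ⊑ ((((D ⊔ B) ⊔ C) ⊓ ∀s.(B ⊔ A)) ⊓ B)  ⇔  ((D ⊓ E) ⊓ ((((¬D ⊓ ¬B) ⊓ ¬C) ⊔ ∃s.(¬B ⊓ ¬A)) ⊔ ¬B)) unsat w.r.t. T
   apply at x₀: D⊑(((D ⊔ B) ⊔ C) ⊓ ∀s.(B ⊔ A)); D⊑¬C
   open: L(x₀) ⊇ {D, E, ¬B, ¬C, ∀r.¬D, …}
2. Hence (D ⊓ E) ⊑ ((((D ⊔ B) ⊔ C) ⊓ ∀s.(B ⊔ A)) ⊓ B): not entailed.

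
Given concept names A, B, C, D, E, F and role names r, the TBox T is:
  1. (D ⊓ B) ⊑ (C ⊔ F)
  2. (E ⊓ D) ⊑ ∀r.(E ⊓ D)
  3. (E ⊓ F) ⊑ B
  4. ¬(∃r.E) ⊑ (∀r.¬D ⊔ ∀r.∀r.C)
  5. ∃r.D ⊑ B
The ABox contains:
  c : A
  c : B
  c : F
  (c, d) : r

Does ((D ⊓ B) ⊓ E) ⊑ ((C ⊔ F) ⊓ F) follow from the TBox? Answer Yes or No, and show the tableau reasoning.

No

1. ((D ⊓ B) ⊓ E) ⊑ ((C ⊔ F) ⊓ F)  ⇔  (((D ⊓ B) ⊓ E) ⊓ ((¬C ⊓ ¬F) ⊔ ¬F)) unsat w.r.t. T
   apply at x₀: (D ⊓ B)⊑(C ⊔ F)
   open: L(x₀) ⊇ {B, C, D, E, ¬F, …} (+ ∃-successors)
2. Hence ((D ⊓ B) ⊓ E) ⊑ ((C ⊔ F) ⊓ F): not entailed.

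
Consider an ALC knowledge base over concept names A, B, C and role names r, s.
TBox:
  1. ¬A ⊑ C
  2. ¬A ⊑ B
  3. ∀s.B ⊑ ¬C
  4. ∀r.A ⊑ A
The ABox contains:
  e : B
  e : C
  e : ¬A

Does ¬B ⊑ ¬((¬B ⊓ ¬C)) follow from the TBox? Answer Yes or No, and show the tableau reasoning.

No

1. ¬B ⊑ ¬((¬B ⊓ ¬C))  ⇔  (¬B ⊓ (¬B ⊓ ¬C)) unsat w.r.t. T
   open: L(x₀) ⊇ {A, ¬B, ¬C}
2. Hence ¬B ⊑ ¬((¬B ⊓ ¬C)): not entailed.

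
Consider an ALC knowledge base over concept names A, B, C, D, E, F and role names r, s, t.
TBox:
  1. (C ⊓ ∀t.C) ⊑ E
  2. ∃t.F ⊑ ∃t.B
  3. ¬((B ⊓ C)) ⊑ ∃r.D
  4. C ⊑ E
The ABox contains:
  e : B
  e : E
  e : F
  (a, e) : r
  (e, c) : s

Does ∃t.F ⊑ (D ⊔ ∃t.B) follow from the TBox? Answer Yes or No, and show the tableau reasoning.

1. ∃t.F ⊑ (D ⊔ ∃t.B)  ⇔  (∃t.F ⊓ (¬D ⊓ ∀t.¬B)) unsat w.r.t. T
   all branches close; clash {B, ¬B} at an ∃-successor
2. Hence ∃t.F ⊑ (D ⊔ ∃t.B): entailed.

Yes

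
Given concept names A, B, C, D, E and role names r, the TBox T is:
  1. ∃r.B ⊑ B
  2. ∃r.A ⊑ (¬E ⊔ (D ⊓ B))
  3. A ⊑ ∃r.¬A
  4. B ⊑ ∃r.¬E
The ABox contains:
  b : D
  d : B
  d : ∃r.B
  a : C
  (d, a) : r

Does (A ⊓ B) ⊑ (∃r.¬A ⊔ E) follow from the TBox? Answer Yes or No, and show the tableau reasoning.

1. (A ⊓ B) ⊑ (∃r.¬A ⊔ E)  ⇔  ((A ⊓ B) ⊓ (∀r.A ⊓ ¬E)) unsat w.r.t. T
   all branches close; clash {A, ¬A} at an ∃-successor
2. Hence (A ⊓ B) ⊑ (∃r.¬A ⊔ E): entailed.

Yes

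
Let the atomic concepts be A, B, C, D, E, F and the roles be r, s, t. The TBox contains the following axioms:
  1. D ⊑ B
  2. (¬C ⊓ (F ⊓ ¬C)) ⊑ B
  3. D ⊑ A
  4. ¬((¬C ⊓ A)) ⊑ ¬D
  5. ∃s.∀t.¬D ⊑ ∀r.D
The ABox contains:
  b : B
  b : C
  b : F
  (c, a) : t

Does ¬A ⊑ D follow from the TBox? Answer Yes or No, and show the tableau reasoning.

1. ¬A ⊑ D  ⇔  (¬A ⊓ ¬D) unsat w.r.t. T
   open: L(x₀) ⊇ {C, ¬A, ¬D, ∀s.∃t.D}
2. Hence ¬A ⊑ D: not entailed.

No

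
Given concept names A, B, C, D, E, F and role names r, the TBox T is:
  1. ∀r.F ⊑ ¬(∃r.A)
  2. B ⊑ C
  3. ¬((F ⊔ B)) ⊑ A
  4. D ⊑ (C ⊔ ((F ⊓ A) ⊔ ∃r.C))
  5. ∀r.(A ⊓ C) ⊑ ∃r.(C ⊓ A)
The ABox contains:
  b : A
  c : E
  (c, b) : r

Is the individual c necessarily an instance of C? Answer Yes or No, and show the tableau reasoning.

1. c : C?  L(c) = {E} ∪ {¬C}
   open: L(c) ⊇ {E, F, ¬B, ¬C, ¬D, …} (+ ∃-successors) — c ∉ C possible
2. Hence c : C: not entailed.

No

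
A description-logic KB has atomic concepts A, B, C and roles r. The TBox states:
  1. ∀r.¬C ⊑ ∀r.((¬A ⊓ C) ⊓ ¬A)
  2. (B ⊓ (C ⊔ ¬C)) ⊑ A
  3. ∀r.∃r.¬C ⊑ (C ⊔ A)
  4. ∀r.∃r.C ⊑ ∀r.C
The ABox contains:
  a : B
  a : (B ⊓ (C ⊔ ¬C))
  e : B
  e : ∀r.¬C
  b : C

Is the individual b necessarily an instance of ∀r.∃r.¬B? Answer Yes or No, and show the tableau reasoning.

1. b : ∀r.∃r.¬B?  L(b) = {C} ∪ {∃r.∀r.B}
   open: L(b) ⊇ {C, ¬B, ∃r.C, ∃r.∀r.B, ∃r.∀r.C, …} (+ ∃-successors) — b ∉ ∀r.∃r.¬B possible
2. Hence b : ∀r.∃r.¬B: not entailed.

No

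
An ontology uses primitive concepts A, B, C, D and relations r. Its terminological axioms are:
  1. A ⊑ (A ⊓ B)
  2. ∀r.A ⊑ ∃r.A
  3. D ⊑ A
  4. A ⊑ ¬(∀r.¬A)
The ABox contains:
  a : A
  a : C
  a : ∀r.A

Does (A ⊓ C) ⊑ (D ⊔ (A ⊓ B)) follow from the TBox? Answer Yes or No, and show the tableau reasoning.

1. (A ⊓ C) ⊑ (D ⊔ (A ⊓ B))  ⇔  ((A ⊓ C) ⊓ (¬D ⊓ (¬A ⊔ ¬B))) unsat w.r.t. T
   all branches close; clash {B, ¬B} at x₀
2. Hence (A ⊓ C) ⊑ (D ⊔ (A ⊓ B)): entailed.

Yes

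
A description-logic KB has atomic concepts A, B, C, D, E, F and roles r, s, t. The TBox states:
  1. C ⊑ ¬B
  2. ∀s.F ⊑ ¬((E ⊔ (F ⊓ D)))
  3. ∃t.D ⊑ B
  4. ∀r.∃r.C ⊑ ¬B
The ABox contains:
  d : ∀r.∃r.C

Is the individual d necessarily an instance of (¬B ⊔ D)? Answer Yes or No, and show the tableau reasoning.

1. d : (¬B ⊔ D)?  L(d) = {∀r.∃r.C} ∪ {(B ⊓ ¬D)}
   clash {B, ¬B} at d — d ∈ (¬B ⊔ D)
2. Hence d : (¬B ⊔ D): entailed.

Yes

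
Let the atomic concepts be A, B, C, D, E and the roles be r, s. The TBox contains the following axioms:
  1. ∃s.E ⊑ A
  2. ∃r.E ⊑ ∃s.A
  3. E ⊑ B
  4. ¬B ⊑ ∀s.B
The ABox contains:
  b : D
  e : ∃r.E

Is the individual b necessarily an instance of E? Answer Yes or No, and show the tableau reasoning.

No

1. b : E?  L(b) = {D} ∪ {¬E}
   open: L(b) ⊇ {B, D, ¬E, ∀r.¬E, ∀s.¬E} — b ∉ E possible
2. Hence b : E: not entailed.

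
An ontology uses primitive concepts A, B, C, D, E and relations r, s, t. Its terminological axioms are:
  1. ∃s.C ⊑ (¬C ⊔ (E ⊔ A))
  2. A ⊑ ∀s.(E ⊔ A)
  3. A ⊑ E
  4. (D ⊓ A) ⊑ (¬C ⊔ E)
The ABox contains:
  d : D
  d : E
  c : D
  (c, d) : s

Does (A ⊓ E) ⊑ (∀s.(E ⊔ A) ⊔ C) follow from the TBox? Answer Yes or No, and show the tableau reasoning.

1. (A ⊓ E) ⊑ (∀s.(E ⊔ A) ⊔ C)  ⇔  ((A ⊓ E) ⊓ (∃s.(¬E ⊓ ¬A) ⊓ ¬C)) unsat w.r.t. T
   all branches close; clash {A, ¬A} at an ∃-successor
2. Hence (A ⊓ E) ⊑ (∀s.(E ⊔ A) ⊔ C): entailed.

Yes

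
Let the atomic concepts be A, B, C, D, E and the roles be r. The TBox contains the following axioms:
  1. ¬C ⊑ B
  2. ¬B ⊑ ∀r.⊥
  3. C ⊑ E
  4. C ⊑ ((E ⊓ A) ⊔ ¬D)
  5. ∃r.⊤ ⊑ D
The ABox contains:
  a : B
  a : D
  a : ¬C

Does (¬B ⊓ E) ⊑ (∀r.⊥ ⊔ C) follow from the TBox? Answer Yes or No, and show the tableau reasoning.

1. (¬B ⊓ E) ⊑ (∀r.⊥ ⊔ C)  ⇔  ((¬B ⊓ E) ⊓ (∃r.⊤ ⊓ ¬C)) unsat w.r.t. T
   all branches close; clash {B, ¬B} at x₀
2. Hence (¬B ⊓ E) ⊑ (∀r.⊥ ⊔ C): entailed.

Yes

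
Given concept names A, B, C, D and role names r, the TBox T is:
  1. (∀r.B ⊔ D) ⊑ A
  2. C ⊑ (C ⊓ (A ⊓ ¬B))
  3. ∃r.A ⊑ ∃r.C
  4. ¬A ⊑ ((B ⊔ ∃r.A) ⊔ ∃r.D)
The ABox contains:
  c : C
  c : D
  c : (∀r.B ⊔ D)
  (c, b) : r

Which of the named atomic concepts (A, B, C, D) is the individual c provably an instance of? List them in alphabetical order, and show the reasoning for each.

{A, C, D}

1. c : A?  L(c) = {C, D, (∀r.B ⊔ D)} ∪ {¬A}
   clash {A, ¬A} at c — c ∈ A
2. c : B?  L(c) = {C, D, (∀r.B ⊔ D)} ∪ {¬B}
   apply at c: (∀r.B ⊔ D)⊑A; C⊑(C ⊓ (A ⊓ ¬B))
   open: L(c) ⊇ {A, C, D, ¬B, ∀r.¬A} — c ∉ B possible
3. c : C?  L(c) = {C, D, (∀r.B ⊔ D)} ∪ {¬C}
   clash {C, ¬C} at c — c ∈ C
4. c : D?  L(c) = {C, D, (∀r.B ⊔ D)} ∪ {¬D}
   clash {D, ¬D} at c — c ∈ D
5. Entailed for c: {A, C, D}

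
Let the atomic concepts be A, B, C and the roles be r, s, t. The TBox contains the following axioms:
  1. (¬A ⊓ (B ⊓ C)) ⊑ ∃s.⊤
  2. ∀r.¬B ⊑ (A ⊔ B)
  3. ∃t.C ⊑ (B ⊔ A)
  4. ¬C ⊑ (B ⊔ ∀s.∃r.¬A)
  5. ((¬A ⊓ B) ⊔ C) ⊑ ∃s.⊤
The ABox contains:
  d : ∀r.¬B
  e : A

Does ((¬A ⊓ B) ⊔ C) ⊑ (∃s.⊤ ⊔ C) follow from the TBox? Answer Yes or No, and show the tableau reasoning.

1. ((¬A ⊓ B) ⊔ C) ⊑ (∃s.⊤ ⊔ C)  ⇔  (((¬A ⊓ B) ⊔ C) ⊓ (∀s.⊥ ⊓ ¬C)) unsat w.r.t. T
   all branches close; clash {C, ¬C} at x₀
2. Hence ((¬A ⊓ B) ⊔ C) ⊑ (∃s.⊤ ⊔ C): entailed.

Yes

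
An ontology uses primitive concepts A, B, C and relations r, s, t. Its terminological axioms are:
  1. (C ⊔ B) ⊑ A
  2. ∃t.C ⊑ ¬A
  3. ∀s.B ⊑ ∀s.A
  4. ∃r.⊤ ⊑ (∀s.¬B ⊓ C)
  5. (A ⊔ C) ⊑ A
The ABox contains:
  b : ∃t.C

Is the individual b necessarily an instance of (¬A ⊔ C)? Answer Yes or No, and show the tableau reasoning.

Yes

1. b : (¬A ⊔ C)?  L(b) = {∃t.C} ∪ {(A ⊓ ¬C)}
   clash {A, ¬A} at b — b ∈ (¬A ⊔ C)
2. Hence b : (¬A ⊔ C): entailed.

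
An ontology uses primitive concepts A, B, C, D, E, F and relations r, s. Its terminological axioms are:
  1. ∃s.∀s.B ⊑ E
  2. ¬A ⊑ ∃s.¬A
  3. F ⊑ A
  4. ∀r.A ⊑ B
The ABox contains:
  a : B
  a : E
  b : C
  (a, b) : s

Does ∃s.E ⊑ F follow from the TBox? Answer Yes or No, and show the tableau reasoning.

No

1. ∃s.E ⊑ F  ⇔  (∃s.E ⊓ ¬F) unsat w.r.t. T
   open: L(x₀) ⊇ {A, ¬F, ∀s.∃s.¬B, ∃r.¬A, ∃s.E} (+ ∃-successors)
2. Hence ∃s.E ⊑ F: not entailed.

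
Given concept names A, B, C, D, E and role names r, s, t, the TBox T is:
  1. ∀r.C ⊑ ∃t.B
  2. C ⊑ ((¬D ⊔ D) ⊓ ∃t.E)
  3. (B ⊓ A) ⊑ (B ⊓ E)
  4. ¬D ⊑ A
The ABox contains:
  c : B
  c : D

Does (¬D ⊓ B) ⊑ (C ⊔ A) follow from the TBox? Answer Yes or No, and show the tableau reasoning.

1. (¬D ⊓ B) ⊑ (C ⊔ A)  ⇔  ((¬D ⊓ B) ⊓ (¬C ⊓ ¬A)) unsat w.r.t. T
   all branches close; clash {A, ¬A} at x₀
2. Hence (¬D ⊓ B) ⊑ (C ⊔ A): entailed.

Yes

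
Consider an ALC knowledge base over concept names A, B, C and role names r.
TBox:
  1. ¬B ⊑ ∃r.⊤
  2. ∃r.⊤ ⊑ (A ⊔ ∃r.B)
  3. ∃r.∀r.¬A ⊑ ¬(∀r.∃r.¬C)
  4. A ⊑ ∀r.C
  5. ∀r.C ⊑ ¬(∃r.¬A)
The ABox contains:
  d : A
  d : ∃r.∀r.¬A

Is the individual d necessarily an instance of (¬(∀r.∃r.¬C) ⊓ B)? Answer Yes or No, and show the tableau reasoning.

No

1. d : (¬(∀r.∃r.¬C) ⊓ B)?  L(d) = {A, ∃r.∀r.¬A} ∪ {(∀r.∃r.¬C ⊔ ¬B)}
   apply at d: ∃r.∀r.¬A⊑¬(∀r.∃r.¬C); A⊑∀r.C
   open: L(d) ⊇ {A, ¬B, ∀r.A, ∀r.C, ∃r.∀r.C, …} (+ ∃-successors) — d ∉ (¬(∀r.∃r.¬C) ⊓ B) possible
2. Hence d : (¬(∀r.∃r.¬C) ⊓ B): not entailed.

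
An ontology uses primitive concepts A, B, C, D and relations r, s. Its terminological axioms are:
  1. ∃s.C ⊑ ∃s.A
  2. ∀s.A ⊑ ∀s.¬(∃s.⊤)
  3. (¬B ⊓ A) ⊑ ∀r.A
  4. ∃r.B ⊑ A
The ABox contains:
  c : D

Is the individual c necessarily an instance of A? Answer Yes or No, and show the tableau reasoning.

1. c : A?  L(c) = {D} ∪ {¬A}
   open: L(c) ⊇ {D, ¬A, ∀r.¬B, ∀s.¬C, ∃s.¬A} (+ ∃-successors) — c ∉ A possible
2. Hence c : A: not entailed.

No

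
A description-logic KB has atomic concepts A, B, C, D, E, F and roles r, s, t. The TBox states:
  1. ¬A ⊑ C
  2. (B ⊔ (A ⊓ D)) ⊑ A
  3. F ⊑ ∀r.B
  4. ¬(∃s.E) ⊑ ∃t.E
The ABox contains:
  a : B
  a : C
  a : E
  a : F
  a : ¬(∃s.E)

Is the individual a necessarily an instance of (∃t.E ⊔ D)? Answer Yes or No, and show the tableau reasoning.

1. a : (∃t.E ⊔ D)?  L(a) = {B, C, E, F, ¬(∃s.E)} ∪ {(∀t.¬E ⊓ ¬D)}
   clash {E, ¬E} at an ∃-successor — a ∈ (∃t.E ⊔ D)
2. Hence a : (∃t.E ⊔ D): entailed.

Yes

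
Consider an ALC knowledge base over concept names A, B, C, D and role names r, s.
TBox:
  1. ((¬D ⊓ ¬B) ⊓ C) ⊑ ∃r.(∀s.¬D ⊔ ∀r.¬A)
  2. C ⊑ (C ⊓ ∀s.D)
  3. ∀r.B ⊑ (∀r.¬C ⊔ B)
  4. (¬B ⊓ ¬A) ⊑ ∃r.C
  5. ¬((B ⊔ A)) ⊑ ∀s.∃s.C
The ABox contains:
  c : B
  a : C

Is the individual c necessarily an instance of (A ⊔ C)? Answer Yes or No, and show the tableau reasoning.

No

1. c : (A ⊔ C)?  L(c) = {B} ∪ {(¬A ⊓ ¬C)}
   open: L(c) ⊇ {B, ¬A, ¬C, ∃r.¬B} (+ ∃-successors) — c ∉ (A ⊔ C) possible
2. Hence c : (A ⊔ C): not entailed.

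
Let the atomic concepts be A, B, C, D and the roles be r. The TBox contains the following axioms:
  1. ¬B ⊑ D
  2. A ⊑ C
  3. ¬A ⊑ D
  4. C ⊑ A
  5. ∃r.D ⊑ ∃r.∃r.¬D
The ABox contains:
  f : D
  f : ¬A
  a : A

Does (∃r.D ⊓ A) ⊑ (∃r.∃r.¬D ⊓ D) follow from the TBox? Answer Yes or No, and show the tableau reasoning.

1. (∃r.D ⊓ A) ⊑ (∃r.∃r.¬D ⊓ D)  ⇔  ((∃r.D ⊓ A) ⊓ (∀r.∀r.D ⊔ ¬D)) unsat w.r.t. T
   apply at x₀: A⊑C; ∃r.D⊑∃r.∃r.¬D
   open: L(x₀) ⊇ {A, B, C, ¬D, ∃r.D, …} (+ ∃-successors)
2. Hence (∃r.D ⊓ A) ⊑ (∃r.∃r.¬D ⊓ D): not entailed.

No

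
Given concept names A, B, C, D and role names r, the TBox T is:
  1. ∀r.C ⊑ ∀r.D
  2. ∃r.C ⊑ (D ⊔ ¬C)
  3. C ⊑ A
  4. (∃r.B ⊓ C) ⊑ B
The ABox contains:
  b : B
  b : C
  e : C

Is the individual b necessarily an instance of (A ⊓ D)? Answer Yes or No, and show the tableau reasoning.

1. b : (A ⊓ D)?  L(b) = {B, C} ∪ {(¬A ⊔ ¬D)}
   apply at b: C⊑A
   open: L(b) ⊇ {A, B, C, ¬D, ∀r.¬C, …} (+ ∃-successors) — b ∉ (A ⊓ D) possible
2. Hence b : (A ⊓ D): not entailed.

No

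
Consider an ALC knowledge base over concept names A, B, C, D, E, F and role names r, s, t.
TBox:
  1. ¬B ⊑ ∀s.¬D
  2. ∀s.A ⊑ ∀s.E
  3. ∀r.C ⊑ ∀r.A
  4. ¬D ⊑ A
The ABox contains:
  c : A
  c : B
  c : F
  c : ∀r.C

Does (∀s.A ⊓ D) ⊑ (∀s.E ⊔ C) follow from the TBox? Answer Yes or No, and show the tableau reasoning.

1. (∀s.A ⊓ D) ⊑ (∀s.E ⊔ C)  ⇔  ((∀s.A ⊓ D) ⊓ (∃s.¬E ⊓ ¬C)) unsat w.r.t. T
   all branches close; clash {E, ¬E} at an ∃-successor
2. Hence (∀s.A ⊓ D) ⊑ (∀s.E ⊔ C): entailed.

Yes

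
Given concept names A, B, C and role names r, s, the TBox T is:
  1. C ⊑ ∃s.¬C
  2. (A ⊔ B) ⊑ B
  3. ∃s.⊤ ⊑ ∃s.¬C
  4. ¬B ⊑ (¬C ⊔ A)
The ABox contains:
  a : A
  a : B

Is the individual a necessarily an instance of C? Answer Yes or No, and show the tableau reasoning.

1. a : C?  L(a) = {A, B} ∪ {¬C}
   open: L(a) ⊇ {A, B, ¬C, ∀s.⊥} — a ∉ C possible
2. Hence a : C: not entailed.

No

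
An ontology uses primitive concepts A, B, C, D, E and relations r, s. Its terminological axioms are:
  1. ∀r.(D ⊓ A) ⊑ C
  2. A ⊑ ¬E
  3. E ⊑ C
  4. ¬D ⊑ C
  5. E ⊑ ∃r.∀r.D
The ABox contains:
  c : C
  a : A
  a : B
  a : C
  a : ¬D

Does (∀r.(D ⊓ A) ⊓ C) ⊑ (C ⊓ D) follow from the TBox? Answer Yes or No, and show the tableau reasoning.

1. (∀r.(D ⊓ A) ⊓ C) ⊑ (C ⊓ D)  ⇔  ((∀r.(D ⊓ A) ⊓ C) ⊓ (¬C ⊔ ¬D)) unsat w.r.t. T
   open: L(x₀) ⊇ {C, ¬A, ¬D, ¬E, ∀r.(D ⊓ A)}
2. Hence (∀r.(D ⊓ A) ⊓ C) ⊑ (C ⊓ D): not entailed.

No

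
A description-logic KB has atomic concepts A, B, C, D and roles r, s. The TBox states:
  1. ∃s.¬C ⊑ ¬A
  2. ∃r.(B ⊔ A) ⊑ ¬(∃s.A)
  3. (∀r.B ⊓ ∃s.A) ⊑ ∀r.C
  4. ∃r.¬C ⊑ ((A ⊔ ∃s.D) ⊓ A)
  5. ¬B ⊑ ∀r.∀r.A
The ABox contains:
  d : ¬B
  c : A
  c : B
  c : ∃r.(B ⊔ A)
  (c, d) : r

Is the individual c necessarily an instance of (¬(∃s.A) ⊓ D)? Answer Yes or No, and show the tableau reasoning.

No

1. c : (¬(∃s.A) ⊓ D)?  L(c) = {A, B, ∃r.(B ⊔ A)} ∪ {(∃s.A ⊔ ¬D)}
   apply at c: ∃r.(B ⊔ A)⊑¬(∃s.A)
   open: L(c) ⊇ {A, B, ¬D, ∀r.C, ∀s.C, …} (+ ∃-successors) — c ∉ (¬(∃s.A) ⊓ D) possible
2. Hence c : (¬(∃s.A) ⊓ D): not entailed.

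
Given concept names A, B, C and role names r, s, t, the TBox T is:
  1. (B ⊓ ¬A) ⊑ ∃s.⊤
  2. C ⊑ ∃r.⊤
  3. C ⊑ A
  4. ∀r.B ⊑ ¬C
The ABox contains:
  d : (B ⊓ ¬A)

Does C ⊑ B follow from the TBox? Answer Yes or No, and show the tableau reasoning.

No

1. C ⊑ B  ⇔  (C ⊓ ¬B) unsat w.r.t. T
   apply at x₀: C⊑∃r.⊤; C⊑A
   open: L(x₀) ⊇ {A, C, ¬B, ∃r.¬B, ∃r.⊤} (+ ∃-successors)
2. Hence C ⊑ B: not entailed.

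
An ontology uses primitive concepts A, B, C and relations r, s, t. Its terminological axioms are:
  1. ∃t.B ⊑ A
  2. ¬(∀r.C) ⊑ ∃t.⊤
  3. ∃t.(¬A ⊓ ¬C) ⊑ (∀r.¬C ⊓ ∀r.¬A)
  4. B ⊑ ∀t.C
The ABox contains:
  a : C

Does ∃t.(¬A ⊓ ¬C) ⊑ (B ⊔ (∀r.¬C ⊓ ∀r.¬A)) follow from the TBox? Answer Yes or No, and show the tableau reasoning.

1. ∃t.(¬A ⊓ ¬C) ⊑ (B ⊔ (∀r.¬C ⊓ ∀r.¬A))  ⇔  (∃t.(¬A ⊓ ¬C) ⊓ (¬B ⊓ (∃r.C ⊔ ∃r.A))) unsat w.r.t. T
   all branches close; clash {A, ¬A} at an ∃-successor
2. Hence ∃t.(¬A ⊓ ¬C) ⊑ (B ⊔ (∀r.¬C ⊓ ∀r.¬A)): entailed.

Yes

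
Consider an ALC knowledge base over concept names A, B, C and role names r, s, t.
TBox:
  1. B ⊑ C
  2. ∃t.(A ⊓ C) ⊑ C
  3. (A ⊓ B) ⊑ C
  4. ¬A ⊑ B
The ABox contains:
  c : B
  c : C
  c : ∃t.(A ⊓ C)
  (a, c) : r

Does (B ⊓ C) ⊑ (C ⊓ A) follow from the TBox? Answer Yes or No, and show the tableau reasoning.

No

1. (B ⊓ C) ⊑ (C ⊓ A)  ⇔  ((B ⊓ C) ⊓ (¬C ⊔ ¬A)) unsat w.r.t. T
   open: L(x₀) ⊇ {B, C, ¬A}
2. Hence (B ⊓ C) ⊑ (C ⊓ A): not entailed.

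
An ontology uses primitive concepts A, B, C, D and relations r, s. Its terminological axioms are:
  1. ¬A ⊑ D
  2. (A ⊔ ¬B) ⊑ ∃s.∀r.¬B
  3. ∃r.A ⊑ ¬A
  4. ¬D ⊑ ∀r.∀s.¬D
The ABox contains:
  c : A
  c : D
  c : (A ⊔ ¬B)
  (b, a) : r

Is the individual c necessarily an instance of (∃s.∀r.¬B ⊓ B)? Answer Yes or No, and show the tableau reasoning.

1. c : (∃s.∀r.¬B ⊓ B)?  L(c) = {A, D, (A ⊔ ¬B)} ∪ {(∀s.∃r.B ⊔ ¬B)}
   apply at c: (A ⊔ ¬B)⊑∃s.∀r.¬B
   open: L(c) ⊇ {A, D, ¬B, ∀r.¬A, ∃s.∀r.¬B} (+ ∃-successors) — c ∉ (∃s.∀r.¬B ⊓ B) possible
2. Hence c : (∃s.∀r.¬B ⊓ B): not entailed.

No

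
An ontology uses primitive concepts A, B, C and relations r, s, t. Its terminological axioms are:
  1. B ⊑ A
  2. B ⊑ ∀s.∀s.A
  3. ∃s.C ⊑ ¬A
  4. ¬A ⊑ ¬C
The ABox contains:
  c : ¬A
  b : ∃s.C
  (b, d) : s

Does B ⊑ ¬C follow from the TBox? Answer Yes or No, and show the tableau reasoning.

No

1. B ⊑ ¬C  ⇔  (B ⊓ C) unsat w.r.t. T
   apply at x₀: B⊑A; B⊑∀s.∀s.A
   open: L(x₀) ⊇ {A, B, C, ∀s.¬C, ∀s.∀s.A}
2. Hence B ⊑ ¬C: not entailed.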